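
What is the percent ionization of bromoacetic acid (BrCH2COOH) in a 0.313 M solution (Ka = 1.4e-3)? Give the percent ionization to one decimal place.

6.5%

BrCH2COOH ⇌ BrCH2COO- + H+; let x = [H+] at equilibrium.
Ka = x²/(C₀ − x); solving the quadratic gives x = 2.02 × 10^-2 M.
Fraction ionized = 2.02 × 10^-2 / 0.313 = 0.0645 → 6.5%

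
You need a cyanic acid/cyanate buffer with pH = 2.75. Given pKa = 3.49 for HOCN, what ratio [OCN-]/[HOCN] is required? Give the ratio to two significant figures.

ratio = 0.18

pH = pKa + log(r) ⇒ log(r) = 2.75 − 3.49 = -0.74
r = [OCN-]/[HOCN] = 10^(-0.74) = 0.182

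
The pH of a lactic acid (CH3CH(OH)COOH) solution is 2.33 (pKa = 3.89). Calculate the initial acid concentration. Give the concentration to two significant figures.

C₀ = 1.7 × 10^-1 M

[H+] = 10^(-2.33) = 4.68 × 10^-3 M = x
Ka = 10^(−3.89) = 1.29 × 10^-4
Ka = x²/(C₀ − x) ⇒ C₀ = x + x²/Ka
C₀ = 4.68 × 10^-3 + (4.68 × 10^-3)²/(1.29 × 10^-4) = 1.74 × 10^-1 M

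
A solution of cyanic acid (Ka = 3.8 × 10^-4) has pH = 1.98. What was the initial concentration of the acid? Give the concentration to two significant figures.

[H+] = 10^(-1.98) = 1.05 × 10^-2 M = x
Ka = x²/(C₀ − x) ⇒ C₀ = x + x²/Ka
C₀ = 1.05 × 10^-2 + (1.05 × 10^-2)²/(3.8 × 10^-4) = 3.01 × 10^-1 M

C₀ = 3.0 × 10^-1 M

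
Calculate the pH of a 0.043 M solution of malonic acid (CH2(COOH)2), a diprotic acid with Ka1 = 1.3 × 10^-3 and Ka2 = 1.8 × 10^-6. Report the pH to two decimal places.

Ka1 ≫ Ka2, so treat the first dissociation as the only significant source of H+.
Ka1 = x²/(0.043 − x) = 1.3 × 10^-3
Solving the quadratic: x = (−Ka1 + √(Ka1² + 4·Ka1·C₀))/2 = 6.85 × 10^-3 M
pH = −log(6.85 × 10^-3) = 2.16

pH = 2.16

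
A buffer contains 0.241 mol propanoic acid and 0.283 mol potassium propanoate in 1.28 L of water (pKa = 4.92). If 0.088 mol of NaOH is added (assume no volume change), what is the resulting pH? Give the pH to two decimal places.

pH = 5.30

OH- converts CH3CH2COOH to CH3CH2COO-: CH3CH2COOH → 0.153 mol, CH3CH2COO- → 0.371 mol.
pH = pKa + log([A⁻]/[HA]) = 4.92 + log(0.371/0.153) = 4.92 +0.385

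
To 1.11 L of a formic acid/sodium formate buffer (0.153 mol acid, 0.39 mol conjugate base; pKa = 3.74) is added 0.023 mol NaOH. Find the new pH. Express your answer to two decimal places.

OH- converts HCOOH to HCOO-: HCOOH → 0.13 mol, HCOO- → 0.413 mol.
pH = pKa + log(n_HCOO-/n_HCOOH) = 3.74 + log(0.413/0.13) = 3.74 + (+0.502)

pH = 4.24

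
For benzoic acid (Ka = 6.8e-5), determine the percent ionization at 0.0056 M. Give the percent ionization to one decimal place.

10.4%

C6H5COOH ⇌ C6H5COO- + H+; let x = [H+] at equilibrium.
Ka = x²/(C₀ − x); solving the quadratic gives x = 5.84 × 10^-4 M.
% ionization = x/C₀ × 100% = 5.84 × 10^-4/0.0056 × 100% = 10.4%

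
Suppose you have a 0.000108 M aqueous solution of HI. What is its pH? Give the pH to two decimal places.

HI is a strong acid and dissociates completely, so [H+] = 0.000108 M.
pH = -log(0.000108) = 3.97

pH = 3.97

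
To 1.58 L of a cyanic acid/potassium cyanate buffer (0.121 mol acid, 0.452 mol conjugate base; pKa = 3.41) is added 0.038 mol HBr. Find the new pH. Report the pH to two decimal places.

Added H+ converts OCN- to HOCN: HOCN → 0.159 mol, OCN- → 0.414 mol.
Henderson–Hasselbalch with mole ratio 0.414/0.159: pH = 3.41 + (+0.416)

pH = 3.83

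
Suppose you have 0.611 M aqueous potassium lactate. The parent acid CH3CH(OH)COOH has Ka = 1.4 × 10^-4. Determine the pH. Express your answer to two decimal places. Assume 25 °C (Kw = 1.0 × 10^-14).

pH = 8.82

CH3CH(OH)COO- is the conjugate base of the weak acid CH3CH(OH)COOH.
Kb = Kw/Ka = 1.0×10^-14 / 1.4 × 10^-4 = 7.14 × 10^-11
From the ICE table, Kb = [OH-]²/(0.611 − [OH-]) = 7.14 × 10^-11.
Neglecting [OH-] in the denominator: [OH-] = √(7.14 × 10^-11 × 0.611) = 6.60 × 10^-6 M
pOH = −log(6.60 × 10^-6) = 5.18; pH = 14.00 − 5.18 = 8.82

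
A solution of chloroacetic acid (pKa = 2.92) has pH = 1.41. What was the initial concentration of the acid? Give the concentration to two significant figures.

[H+] = 10^(-1.41) = 3.89 × 10^-2 M = x
Ka = 10^(−2.92) = 1.20 × 10^-3
Ka = x²/(C₀ − x) ⇒ C₀ = x + x²/Ka
C₀ = 3.89 × 10^-2 + (3.89 × 10^-2)²/(1.20 × 10^-3) = 1.30 M

C₀ = 1.3 M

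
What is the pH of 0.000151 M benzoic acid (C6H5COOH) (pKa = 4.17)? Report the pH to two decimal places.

C6H5COOH ⇌ C6H5COO- + H+
Ka = 10^(−4.17) = 6.76 × 10^-5
Ka = [H+]²/(0.000151 − [H+]) = 6.76 × 10^-5
The 5% rule fails; solving [H+]² + Ka·[H+] − Ka·C₀ = 0 exactly:
[H+] = (−Ka + √(Ka² + 4·Ka·C₀))/2 = 7.27 × 10^-5 M
pH = −log[H+] = −log(7.27 × 10^-5) = 4.14

pH = 4.14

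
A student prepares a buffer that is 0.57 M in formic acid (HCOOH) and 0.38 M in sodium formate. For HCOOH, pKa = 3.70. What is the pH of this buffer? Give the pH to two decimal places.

Henderson–Hasselbalch: pH = pKa + log([HCOO-]/[HCOOH]) = 3.70 + log(0.38/0.57)
pH = 3.70 + (-0.176) = 3.52

pH = 3.52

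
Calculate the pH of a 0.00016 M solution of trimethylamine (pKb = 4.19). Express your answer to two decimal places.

(CH3)3N + H2O ⇌ (CH3)3NH+ + OH-
Kb = 10^(−4.19) = 6.46 × 10^-5
Kb = [OH-]²/(0.00016 − [OH-]) = 6.46 × 10^-5
[OH-] is not negligible relative to C₀; solve [OH-]² + 6.46e-05·[OH-] − 1.03e-08 = 0.
[OH-] = (−Kb + √(Kb² + 4·Kb·C₀))/2 = 7.44 × 10^-5 M
pOH = 4.13, so pH = 14.00 − pOH = 9.87

pH = 9.87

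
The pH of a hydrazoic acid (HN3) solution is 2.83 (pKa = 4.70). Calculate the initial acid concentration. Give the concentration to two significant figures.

[H+] = 10^(-2.83) = 1.48 × 10^-3 M = x
Ka = 10^(−4.70) = 2.00 × 10^-5
Ka = x²/(C₀ − x) ⇒ C₀ = x + x²/Ka
C₀ = 1.48 × 10^-3 + (1.48 × 10^-3)²/(2.00 × 10^-5) = 1.11 × 10^-1 M

C₀ = 1.1 × 10^-1 M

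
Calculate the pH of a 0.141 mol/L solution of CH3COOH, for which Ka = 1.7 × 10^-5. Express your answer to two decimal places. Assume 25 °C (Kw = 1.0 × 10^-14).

pH = 2.81

CH3COOH ⇌ CH3COO- + H+
Let x = [H+] at equilibrium. Ka = x²/(0.141 − x).
Since Ka ≪ C₀, x ≈ √(Ka·C₀) = 1.55 × 10^-3 M.
pH = −log[H+] = −log(1.55 × 10^-3) = 2.81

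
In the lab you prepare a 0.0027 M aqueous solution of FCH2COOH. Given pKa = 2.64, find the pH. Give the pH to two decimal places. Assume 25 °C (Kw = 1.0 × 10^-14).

FCH2COOH ⇌ FCH2COO- + H+
Ka = 10^(−2.64) = 2.29 × 10^-3
From the ICE table, Ka = [H+]²/(0.0027 − [H+]) = 2.29 × 10^-3.
Here C₀/Ka ≈ 1.18, so the small-[H+] approximation fails. Use the quadratic:
[H+] = [−0.00229 + √(0.00229² + 2.47e-05)]/2 = 1.59 × 10^-3 M
pH = −log[H+] = −log(1.59 × 10^-3) = 2.80

pH = 2.80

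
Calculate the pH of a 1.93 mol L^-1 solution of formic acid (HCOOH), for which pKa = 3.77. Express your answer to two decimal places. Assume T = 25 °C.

pH = 1.74

HCOOH ⇌ HCOO- + H+
Ka = 10^(−3.77) = 1.70 × 10^-4
Ka = [H+]²/(1.93 − [H+]) = 1.70 × 10^-4
Neglecting [H+] in the denominator: [H+] = √(1.70 × 10^-4 × 1.93) = 1.81 × 10^-2 M
pH = −log[H+] = −log(1.81 × 10^-2) = 1.74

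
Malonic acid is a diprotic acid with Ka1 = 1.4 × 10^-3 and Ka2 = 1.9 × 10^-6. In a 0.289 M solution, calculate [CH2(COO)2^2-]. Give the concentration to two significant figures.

1.9 × 10^-6 M

First ionization gives [H+] ≈ [CH2(COOH)COO-] = 1.94 × 10^-2 M.
Second step: Ka2 = [H+][CH2(COO)2^2-]/[CH2(COOH)COO-] ≈ [CH2(COO)2^2-] (since [H+] ≈ [CH2(COOH)COO-]).
So [CH2(COO)2^2-] ≈ Ka2.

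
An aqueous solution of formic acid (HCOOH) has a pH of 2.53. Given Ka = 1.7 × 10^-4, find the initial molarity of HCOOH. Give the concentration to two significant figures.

C₀ = 5.4 × 10^-2 M

[H+] = 10^(-2.53) = 2.95 × 10^-3 M = x
Ka = x²/(C₀ − x) ⇒ C₀ = x + x²/Ka
C₀ = 2.95 × 10^-3 + (2.95 × 10^-3)²/(1.7 × 10^-4) = 5.41 × 10^-2 M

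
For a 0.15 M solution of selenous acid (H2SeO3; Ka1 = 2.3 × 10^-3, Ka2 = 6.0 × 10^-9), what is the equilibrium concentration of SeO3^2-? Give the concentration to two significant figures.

First ionization gives [H+] ≈ [HSeO3-] = 1.75 × 10^-2 M.
Second step: Ka2 = [H+][SeO3^2-]/[HSeO3-] ≈ [SeO3^2-] (since [H+] ≈ [HSeO3-]).
So [SeO3^2-] ≈ Ka2.

6.0 × 10^-9 M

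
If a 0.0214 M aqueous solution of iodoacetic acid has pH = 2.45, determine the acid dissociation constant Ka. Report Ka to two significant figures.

[H+] = 10^(-2.45) = 3.55 × 10^-3 M
At equilibrium [HA] = 0.0214 − 3.55 × 10^-3 = 1.78 × 10^-2 M
Ka = [H+][A-]/[HA] = (3.55 × 10^-3)² / 1.78 × 10^-2 = 7.1 × 10^-4

Ka = 7.1 × 10^-4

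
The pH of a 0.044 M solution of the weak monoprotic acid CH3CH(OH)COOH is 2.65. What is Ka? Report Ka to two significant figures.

[H+] = 10^(-2.65) = 2.24 × 10^-3 M
At equilibrium [HA] = 0.044 − 2.24 × 10^-3 = 4.18 × 10^-2 M
Ka = [H+][A-]/[HA] = (2.24 × 10^-3)² / 4.18 × 10^-2 = 1.2 × 10^-4

Ka = 1.2 × 10^-4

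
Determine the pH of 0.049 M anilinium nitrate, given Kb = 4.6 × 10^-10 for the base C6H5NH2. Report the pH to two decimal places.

C6H5NH3+ is the conjugate acid of the weak base C6H5NH2.
Ka = Kw/Kb = 1.0×10^-14 / 4.6 × 10^-10 = 2.17 × 10^-5
Let x = [H+] at equilibrium. Ka = x²/(0.049 − x).
Since Ka ≪ C₀, x ≈ √(Ka·C₀) = 1.03 × 10^-3 M.
Check: 2.1% ionized — well under 5%, approximation valid.
pH = −log[H+] = −log(1.03 × 10^-3) = 2.99

pH = 2.99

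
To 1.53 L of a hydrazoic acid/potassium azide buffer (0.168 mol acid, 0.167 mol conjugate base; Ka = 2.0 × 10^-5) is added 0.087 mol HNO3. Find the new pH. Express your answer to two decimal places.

Added H+ converts N3- to HN3: HN3 → 0.255 mol, N3- → 0.08 mol.
pKa = −log(2.0 × 10^-5) = 4.699
pH = pKa + log(n_N3-/n_HN3) = 4.699 + log(0.08/0.255) = 4.699 + (-0.503)

pH = 4.20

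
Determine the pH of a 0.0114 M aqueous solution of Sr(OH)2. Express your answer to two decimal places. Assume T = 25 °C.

Sr(OH)2 is a strong base (each formula unit releases 2 OH-); [OH-] = 0.0228 M.
pOH = -log(0.0228) = 1.64
pH = 14.00 - 1.64 = 12.36

pH = 12.36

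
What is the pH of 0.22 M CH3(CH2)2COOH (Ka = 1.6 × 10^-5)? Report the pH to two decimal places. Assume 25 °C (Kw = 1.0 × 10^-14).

CH3(CH2)2COOH ⇌ CH3(CH2)2COO- + H+
From the ICE table, Ka = x²/(0.22 − x) = 1.6 × 10^-5.
Since Ka ≪ C₀, x ≈ √(Ka·C₀) = 1.88 × 10^-3 M.
Check: 0.85% ionized — well under 5%, approximation valid.
pH = −log(1.88 × 10^-3) = 2.73

pH = 2.73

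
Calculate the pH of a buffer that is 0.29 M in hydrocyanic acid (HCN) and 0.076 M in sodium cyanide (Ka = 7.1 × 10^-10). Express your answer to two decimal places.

pH = 8.57

pKa = −log(7.1 × 10^-10) = 9.149
Henderson–Hasselbalch: pH = pKa + log([CN-]/[HCN]) = 9.149 + log(0.076/0.29)
pH = 9.149 + (-0.582) = 8.57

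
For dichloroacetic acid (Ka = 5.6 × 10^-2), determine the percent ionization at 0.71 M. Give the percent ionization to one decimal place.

24.4%

Cl2CHCOOH ⇌ Cl2CHCOO- + H+; let x = [H+] at equilibrium.
Solve x² + 0.056x − 0.0398 = 0 → x = 1.73 × 10^-1 M
% ionization = x/C₀ × 100% = 1.73 × 10^-1/0.71 × 100% = 24.4%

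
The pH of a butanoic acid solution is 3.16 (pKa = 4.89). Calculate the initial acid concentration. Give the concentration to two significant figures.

C₀ = 3.8 × 10^-2 M

[H+] = 10^(-3.16) = 6.92 × 10^-4 M = x
Ka = 10^(−4.89) = 1.29 × 10^-5
Ka = x²/(C₀ − x) ⇒ C₀ = x + x²/Ka
C₀ = 6.92 × 10^-4 + (6.92 × 10^-4)²/(1.29 × 10^-5) = 3.78 × 10^-2 M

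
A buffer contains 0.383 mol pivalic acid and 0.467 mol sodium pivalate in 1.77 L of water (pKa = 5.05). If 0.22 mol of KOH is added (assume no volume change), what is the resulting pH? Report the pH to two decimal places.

pH = 5.67

OH- converts (CH3)3CCOOH to (CH3)3CCOO-: (CH3)3CCOOH → 0.163 mol, (CH3)3CCOO- → 0.687 mol.
Henderson–Hasselbalch with mole ratio 0.687/0.163: pH = 5.05 + (+0.625)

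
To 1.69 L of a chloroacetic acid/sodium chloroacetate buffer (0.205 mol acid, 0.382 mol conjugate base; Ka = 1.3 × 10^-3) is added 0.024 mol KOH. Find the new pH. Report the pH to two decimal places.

OH- converts ClCH2COOH to ClCH2COO-: ClCH2COOH → 0.181 mol, ClCH2COO- → 0.406 mol.
pKa = −log(1.3 × 10^-3) = 2.886
Henderson–Hasselbalch with mole ratio 0.406/0.181: pH = 2.886 + (+0.351)

pH = 3.24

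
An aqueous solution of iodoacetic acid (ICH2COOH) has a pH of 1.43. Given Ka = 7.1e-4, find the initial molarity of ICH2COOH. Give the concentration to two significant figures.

C₀ = 2.0 M

[H+] = 10^(-1.43) = 3.72 × 10^-2 M = x
Ka = x²/(C₀ − x) ⇒ C₀ = x + x²/Ka
C₀ = 3.72 × 10^-2 + (3.72 × 10^-2)²/(7.1 × 10^-4) = 1.99 M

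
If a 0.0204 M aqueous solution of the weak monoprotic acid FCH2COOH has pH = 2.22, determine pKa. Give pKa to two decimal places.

[H+] = 10^(-2.22) = 6.03 × 10^-3 M
At equilibrium [HA] = 0.0204 − 6.03 × 10^-3 = 1.44 × 10^-2 M
Ka = [H+][A-]/[HA] = (6.03 × 10^-3)² / 1.44 × 10^-2 = 2.53 × 10^-3
pKa = -log(2.53 × 10^-3) = 2.60

pKa = 2.60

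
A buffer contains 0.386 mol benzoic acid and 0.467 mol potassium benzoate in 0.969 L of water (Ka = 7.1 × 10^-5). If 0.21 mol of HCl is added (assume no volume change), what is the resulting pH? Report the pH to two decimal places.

After neutralization: n(C6H5COOH) = 0.596 mol, n(C6H5COO-) = 0.257 mol.
pKa = −log(7.1 × 10^-5) = 4.149
Henderson–Hasselbalch with mole ratio 0.257/0.596: pH = 4.149 + (-0.365)

pH = 3.78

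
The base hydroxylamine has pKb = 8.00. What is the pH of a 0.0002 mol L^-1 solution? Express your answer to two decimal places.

pH = 8.15

NH2OH + H2O ⇌ NH3OH+ + OH-
Kb = 10^(−8.00) = 1.00 × 10^-8
From the ICE table, Kb = [OH-]²/(0.0002 − [OH-]) = 1.00 × 10^-8.
Neglecting [OH-] in the denominator: [OH-] = √(1.00 × 10^-8 × 0.0002) = 1.41 × 10^-6 M
pOH = −log(1.41 × 10^-6) = 5.85; pH = 14.00 − 5.85 = 8.15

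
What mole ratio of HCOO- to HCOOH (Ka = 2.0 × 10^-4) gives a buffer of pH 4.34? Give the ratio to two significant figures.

pKa = -log(2.0 × 10^-4) = 3.699
pH = pKa + log(r) ⇒ log(r) = 4.34 − 3.699 = +0.641
r = [HCOO-]/[HCOOH] = 10^(+0.641) = 4.38

ratio = 4.4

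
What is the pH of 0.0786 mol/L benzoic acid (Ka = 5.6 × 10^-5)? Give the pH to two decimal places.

C6H5COOH ⇌ C6H5COO- + H+
Ka = [H+]²/(0.0786 − [H+]) = 5.6 × 10^-5
Assume [H+] ≪ 0.0786: [H+] ≈ √(5.6 × 10^-5 × 0.0786) = 2.10 × 10^-3 M
pH = −log(2.10 × 10^-3) = 2.68

pH = 2.68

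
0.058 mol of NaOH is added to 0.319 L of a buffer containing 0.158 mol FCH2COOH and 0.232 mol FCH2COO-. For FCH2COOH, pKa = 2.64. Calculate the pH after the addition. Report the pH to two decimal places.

pH = 3.10

After neutralization: n(FCH2COOH) = 0.1 mol, n(FCH2COO-) = 0.29 mol.
pH = pKa + log(n_FCH2COO-/n_FCH2COOH) = 2.64 + log(0.29/0.1) = 2.64 + (+0.462)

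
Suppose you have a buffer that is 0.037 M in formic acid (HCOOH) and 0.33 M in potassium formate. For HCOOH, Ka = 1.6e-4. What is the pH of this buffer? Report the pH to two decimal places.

pKa = −log(1.6 × 10^-4) = 3.796
pH = pKa + log([A⁻]/[HA]) = 3.796 + log(0.33/0.037)
pH = 3.796 + (+0.950) = 4.75

pH = 4.75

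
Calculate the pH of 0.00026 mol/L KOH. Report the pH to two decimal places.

KOH is a strong base; [OH-] = 0.00026 M.
pOH = -log(0.00026) = 3.59
pH = 14.00 - 3.59 = 10.41

pH = 10.41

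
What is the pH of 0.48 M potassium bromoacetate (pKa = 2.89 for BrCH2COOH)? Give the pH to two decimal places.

pH = 8.29

BrCH2COO- is the conjugate base of the weak acid BrCH2COOH.
Ka = 10^(−2.89) = 1.29 × 10^-3
Kb = Kw/Ka = 1.0×10^-14 / 1.29 × 10^-3 = 7.75 × 10^-12
From the ICE table, Kb = [OH-]²/(0.48 − [OH-]) = 7.75 × 10^-12.
Assume [OH-] ≪ 0.48: [OH-] ≈ √(7.75 × 10^-12 × 0.48) = 1.93 × 10^-6 M
pOH = 5.71, so pH = 14.00 − pOH = 8.29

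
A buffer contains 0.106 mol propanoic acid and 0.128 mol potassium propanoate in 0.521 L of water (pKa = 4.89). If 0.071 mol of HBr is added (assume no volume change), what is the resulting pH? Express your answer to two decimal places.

pH = 4.40

Added H+ converts CH3CH2COO- to CH3CH2COOH: CH3CH2COOH → 0.177 mol, CH3CH2COO- → 0.057 mol.
pH = pKa + log(n_CH3CH2COO-/n_CH3CH2COOH) = 4.89 + log(0.057/0.177) = 4.89 + (-0.492)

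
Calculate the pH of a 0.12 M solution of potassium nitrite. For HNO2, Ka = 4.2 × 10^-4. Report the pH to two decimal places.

pH = 8.23

NO2- is the conjugate base of the weak acid HNO2.
Kb = Kw/Ka = 1.0×10^-14 / 4.2 × 10^-4 = 2.38 × 10^-11
From the ICE table, Kb = [OH-]²/(0.12 − [OH-]) = 2.38 × 10^-11.
Neglecting [OH-] in the denominator: [OH-] = √(2.38 × 10^-11 × 0.12) = 1.69 × 10^-6 M
([OH-]/C₀ = 0.0014% < 5%, so the approximation holds.)
pOH = 5.77, so pH = 14.00 − pOH = 8.23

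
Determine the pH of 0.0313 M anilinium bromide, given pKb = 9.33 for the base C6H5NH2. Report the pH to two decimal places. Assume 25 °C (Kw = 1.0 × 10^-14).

pH = 3.09

C6H5NH3+ is the conjugate acid of the weak base C6H5NH2.
Kb = 10^(−9.33) = 4.68 × 10^-10
Ka = Kw/Kb = 1.0×10^-14 / 4.68 × 10^-10 = 2.14 × 10^-5
Ka = x²/(0.0313 − x) = 2.14 × 10^-5
Assume x ≪ 0.0313: x ≈ √(2.14 × 10^-5 × 0.0313) = 8.18 × 10^-4 M
(x/C₀ = 2.6% < 5%, so the approximation holds.)
pH = −log[H+] = −log(8.18 × 10^-4) = 3.09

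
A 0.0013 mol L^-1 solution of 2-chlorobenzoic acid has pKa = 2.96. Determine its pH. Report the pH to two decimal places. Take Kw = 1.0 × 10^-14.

ClC6H4COOH ⇌ ClC6H4COO- + H+
Ka = 10^(−2.96) = 1.10 × 10^-3
Ka = [H+]²/(0.0013 − [H+]) = 1.10 × 10^-3
Here C₀/Ka ≈ 1.18, so the small-[H+] approximation fails. Use the quadratic:
[H+] = (−Ka + √(Ka² + 4·Ka·C₀))/2 = 7.66 × 10^-4 M
pH = −log[H+] = −log(7.66 × 10^-4) = 3.12

pH = 3.12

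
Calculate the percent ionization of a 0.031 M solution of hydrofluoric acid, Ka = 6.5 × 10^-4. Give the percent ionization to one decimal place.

13.5%

HF ⇌ F- + H+; let x = [H+] at equilibrium.
Ka = x²/(C₀ − x); solving the quadratic gives x = 4.18 × 10^-3 M.
% ionization = x/C₀ × 100% = 4.18 × 10^-3/0.031 × 100% = 13.5%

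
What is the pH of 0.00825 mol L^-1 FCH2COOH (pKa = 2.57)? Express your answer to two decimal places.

pH = 2.45

FCH2COOH ⇌ FCH2COO- + H+
Ka = 10^(−2.57) = 2.69 × 10^-3
Ka = [H+]²/(0.00825 − [H+]) = 2.69 × 10^-3
[H+] is not negligible relative to C₀; solve [H+]² + 0.00269·[H+] − 2.22e-05 = 0.
[H+] = [−0.00269 + √(0.00269² + 8.88e-05)]/2 = 3.55 × 10^-3 M
pH = −log(3.55 × 10^-3) = 2.45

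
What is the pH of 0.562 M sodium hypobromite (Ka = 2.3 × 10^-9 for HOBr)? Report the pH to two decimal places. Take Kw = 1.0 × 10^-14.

pH = 11.19

OBr- is the conjugate base of the weak acid HOBr.
Kb = Kw/Ka = 1.0×10^-14 / 2.3 × 10^-9 = 4.35 × 10^-6
Let x = [OH-] at equilibrium. Kb = x²/(0.562 − x).
Since Kb ≪ C₀, x ≈ √(Kb·C₀) = 1.56 × 10^-3 M.
pOH = −log(1.56 × 10^-3) = 2.81; pH = 14.00 − 2.81 = 11.19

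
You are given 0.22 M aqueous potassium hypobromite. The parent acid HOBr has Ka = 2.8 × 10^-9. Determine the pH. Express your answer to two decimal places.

pH = 10.95

OBr- is the conjugate base of the weak acid HOBr.
Kb = Kw/Ka = 1.0×10^-14 / 2.8 × 10^-9 = 3.57 × 10^-6
Let x = [OH-] at equilibrium. Kb = x²/(0.22 − x).
Assume x ≪ 0.22: x ≈ √(3.57 × 10^-6 × 0.22) = 8.86 × 10^-4 M
pOH = −log(8.86 × 10^-4) = 3.05; pH = 14.00 − 3.05 = 10.95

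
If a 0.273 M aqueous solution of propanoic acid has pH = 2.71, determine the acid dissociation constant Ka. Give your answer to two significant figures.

[H+] = 10^(-2.71) = 1.95 × 10^-3 M
At equilibrium [HA] = 0.273 − 1.95 × 10^-3 = 2.71 × 10^-1 M
Ka = [H+][A-]/[HA] = (1.95 × 10^-3)² / 2.71 × 10^-1 = 1.4 × 10^-5

Ka = 1.4 × 10^-5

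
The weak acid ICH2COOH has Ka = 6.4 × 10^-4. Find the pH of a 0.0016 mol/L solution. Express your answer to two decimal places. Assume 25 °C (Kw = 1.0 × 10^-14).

ICH2COOH ⇌ ICH2COO- + H+
From the ICE table, Ka = [H+]²/(0.0016 − [H+]) = 6.4 × 10^-4.
The 5% rule fails; solving [H+]² + Ka·[H+] − Ka·C₀ = 0 exactly:
[H+] = [−0.00064 + √(0.00064² + 4.1e-06)]/2 = 7.41 × 10^-4 M
pH = −log(7.41 × 10^-4) = 3.13

pH = 3.13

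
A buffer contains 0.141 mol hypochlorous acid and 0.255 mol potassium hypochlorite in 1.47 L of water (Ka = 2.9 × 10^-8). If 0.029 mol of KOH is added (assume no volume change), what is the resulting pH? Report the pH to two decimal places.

pH = 7.94

OH- converts HOCl to OCl-: HOCl → 0.112 mol, OCl- → 0.284 mol.
pKa = −log(2.9 × 10^-8) = 7.538
pH = pKa + log(n_OCl-/n_HOCl) = 7.538 + log(0.284/0.112) = 7.538 + (+0.404)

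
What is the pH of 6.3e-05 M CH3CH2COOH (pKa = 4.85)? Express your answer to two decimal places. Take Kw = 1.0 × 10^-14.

CH3CH2COOH ⇌ CH3CH2COO- + H+
Ka = 10^(−4.85) = 1.41 × 10^-5
From the ICE table, Ka = [H+]²/(6.3e-05 − [H+]) = 1.41 × 10^-5.
[H+] is not negligible relative to C₀; solve [H+]² + 1.41e-05·[H+] − 8.88e-10 = 0.
[H+] = [−1.41e-05 + √(1.41e-05² + 3.55e-09)]/2 = 2.36 × 10^-5 M
pH = −log[H+] = −log(2.36 × 10^-5) = 4.63

pH = 4.63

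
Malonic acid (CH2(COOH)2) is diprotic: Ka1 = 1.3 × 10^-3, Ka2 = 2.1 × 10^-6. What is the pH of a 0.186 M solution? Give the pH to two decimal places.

pH = 1.83

Since Ka1 ≫ Ka2, the first ionization dominates [H+].
Ka1 = x²/(0.186 − x) = 1.3 × 10^-3
Solving the quadratic: x = (−Ka1 + √(Ka1² + 4·Ka1·C₀))/2 = 1.49 × 10^-2 M
pH = −log(1.49 × 10^-2) = 1.83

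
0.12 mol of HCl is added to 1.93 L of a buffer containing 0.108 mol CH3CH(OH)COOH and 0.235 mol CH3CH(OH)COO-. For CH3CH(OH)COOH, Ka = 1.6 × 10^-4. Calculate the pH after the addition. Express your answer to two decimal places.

Added H+ converts CH3CH(OH)COO- to CH3CH(OH)COOH: CH3CH(OH)COOH → 0.228 mol, CH3CH(OH)COO- → 0.115 mol.
pKa = −log(1.6 × 10^-4) = 3.796
Henderson–Hasselbalch with mole ratio 0.115/0.228: pH = 3.796 + (-0.297)

pH = 3.50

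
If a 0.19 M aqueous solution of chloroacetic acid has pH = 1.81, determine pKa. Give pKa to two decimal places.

pKa = 2.86

[H+] = 10^(-1.81) = 1.55 × 10^-2 M
At equilibrium [HA] = 0.19 − 1.55 × 10^-2 = 1.74 × 10^-1 M
Ka = [H+][A-]/[HA] = (1.55 × 10^-2)² / 1.74 × 10^-1 = 1.38 × 10^-3
pKa = -log(1.38 × 10^-3) = 2.86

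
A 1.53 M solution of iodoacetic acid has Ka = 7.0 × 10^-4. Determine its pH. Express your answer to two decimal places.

ICH2COOH ⇌ ICH2COO- + H+
From the ICE table, Ka = [H+]²/(1.53 − [H+]) = 7.0 × 10^-4.
Since Ka ≪ C₀, [H+] ≈ √(Ka·C₀) = 3.27 × 10^-2 M.
pH = −log(3.27 × 10^-2) = 1.49

pH = 1.49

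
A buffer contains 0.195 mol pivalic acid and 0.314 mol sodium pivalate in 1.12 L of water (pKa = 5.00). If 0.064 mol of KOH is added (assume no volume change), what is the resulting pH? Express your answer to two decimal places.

pH = 5.46

OH- converts (CH3)3CCOOH to (CH3)3CCOO-: (CH3)3CCOOH → 0.131 mol, (CH3)3CCOO- → 0.378 mol.
pH = pKa + log(n_(CH3)3CCOO-/n_(CH3)3CCOOH) = 5.00 + log(0.378/0.131) = 5.00 + (+0.460)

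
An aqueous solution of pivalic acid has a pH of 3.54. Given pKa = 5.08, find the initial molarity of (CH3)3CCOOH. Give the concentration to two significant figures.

[H+] = 10^(-3.54) = 2.88 × 10^-4 M = x
Ka = 10^(−5.08) = 8.32 × 10^-6
Ka = x²/(C₀ − x) ⇒ C₀ = x + x²/Ka
C₀ = 2.88 × 10^-4 + (2.88 × 10^-4)²/(8.32 × 10^-6) = 1.03 × 10^-2 M

C₀ = 1.0 × 10^-2 M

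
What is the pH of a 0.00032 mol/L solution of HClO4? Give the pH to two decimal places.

HClO4 is a strong acid and dissociates completely, so [H+] = 0.00032 M.
pH = -log(0.00032) = 3.49

pH = 3.49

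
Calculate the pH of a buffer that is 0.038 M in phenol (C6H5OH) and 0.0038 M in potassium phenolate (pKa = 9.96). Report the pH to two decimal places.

Using pH = pKa + log([base]/[acid]) with [base]/[acid] = 0.0038/0.038:
pH = 9.96 + (-1.000) = 8.96

pH = 8.96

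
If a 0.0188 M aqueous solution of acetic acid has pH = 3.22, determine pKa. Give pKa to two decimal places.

pKa = 4.70

[H+] = 10^(-3.22) = 6.03 × 10^-4 M
At equilibrium [HA] = 0.0188 − 6.03 × 10^-4 = 1.82 × 10^-2 M
Ka = [H+][A-]/[HA] = (6.03 × 10^-4)² / 1.82 × 10^-2 = 2.00 × 10^-5
pKa = -log(2.00 × 10^-5) = 4.70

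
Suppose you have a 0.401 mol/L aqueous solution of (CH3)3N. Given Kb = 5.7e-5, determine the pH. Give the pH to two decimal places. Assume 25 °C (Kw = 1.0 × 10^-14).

(CH3)3N + H2O ⇌ (CH3)3NH+ + OH-
From the ICE table, Kb = [OH-]²/(0.401 − [OH-]) = 5.7 × 10^-5.
Assume [OH-] ≪ 0.401: [OH-] ≈ √(5.7 × 10^-5 × 0.401) = 4.78 × 10^-3 M
pOH = 2.32, so pH = 14.00 − pOH = 11.68

pH = 11.68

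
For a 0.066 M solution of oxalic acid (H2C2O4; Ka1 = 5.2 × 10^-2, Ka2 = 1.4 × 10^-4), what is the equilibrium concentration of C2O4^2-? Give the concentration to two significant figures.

1.4 × 10^-4 M

First ionization gives [H+] ≈ [HC2O4-] = 3.81 × 10^-2 M.
Second step: Ka2 = [H+][C2O4^2-]/[HC2O4-] ≈ [C2O4^2-] (since [H+] ≈ [HC2O4-]).
So [C2O4^2-] ≈ Ka2.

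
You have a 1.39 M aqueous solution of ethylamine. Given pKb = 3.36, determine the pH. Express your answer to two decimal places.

pH = 12.39

C2H5NH2 + H2O ⇌ C2H5NH3+ + OH-
Kb = 10^(−3.36) = 4.37 × 10^-4
Kb = x²/(1.39 − x) = 4.37 × 10^-4
Neglecting x in the denominator: x = √(4.37 × 10^-4 × 1.39) = 2.46 × 10^-2 M
pOH = −log(2.46 × 10^-2) = 1.61; pH = 14.00 − 1.61 = 12.39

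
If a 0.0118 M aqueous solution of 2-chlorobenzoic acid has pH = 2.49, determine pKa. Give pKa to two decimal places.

pKa = 2.91

[H+] = 10^(-2.49) = 3.24 × 10^-3 M
At equilibrium [HA] = 0.0118 − 3.24 × 10^-3 = 8.56 × 10^-3 M
Ka = [H+][A-]/[HA] = (3.24 × 10^-3)² / 8.56 × 10^-3 = 1.23 × 10^-3
pKa = -log(1.23 × 10^-3) = 2.91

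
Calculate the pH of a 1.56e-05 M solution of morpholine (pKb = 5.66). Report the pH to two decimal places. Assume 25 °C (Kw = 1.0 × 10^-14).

C4H8ONH + H2O ⇌ C4H8ONH2+ + OH-
Kb = 10^(−5.66) = 2.19 × 10^-6
Let x = [OH-] at equilibrium. Kb = x²/(1.56e-05 − x).
Here C₀/Kb ≈ 7.12, so the small-x approximation fails. Use the quadratic:
x = (−Kb + √(Kb² + 4·Kb·C₀))/2 = 4.85 × 10^-6 M
pOH = 5.31, so pH = 14.00 − pOH = 8.69

pH = 8.69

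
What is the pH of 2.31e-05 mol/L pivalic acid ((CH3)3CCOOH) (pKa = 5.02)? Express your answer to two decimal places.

(CH3)3CCOOH ⇌ (CH3)3CCOO- + H+
Ka = 10^(−5.02) = 9.55 × 10^-6
Ka = [H+]²/(2.31e-05 − [H+]) = 9.55 × 10^-6
[H+] is not negligible relative to C₀; solve [H+]² + 9.55e-06·[H+] − 2.21e-10 = 0.
[H+] = [−9.55e-06 + √(9.55e-06² + 8.82e-10)]/2 = 1.08 × 10^-5 M
pH = −log(1.08 × 10^-5) = 4.97

pH = 4.97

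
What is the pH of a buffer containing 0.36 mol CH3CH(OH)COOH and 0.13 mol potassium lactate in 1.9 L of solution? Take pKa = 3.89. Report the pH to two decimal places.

Using pH = pKa + log([base]/[acid]) with [base]/[acid] = 0.13/0.36:
pH = 3.89 + (-0.442) = 3.45

pH = 3.45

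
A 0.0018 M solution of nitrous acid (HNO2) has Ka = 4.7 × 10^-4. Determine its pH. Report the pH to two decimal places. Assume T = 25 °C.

pH = 3.15

HNO2 ⇌ NO2- + H+
From the ICE table, Ka = [H+]²/(0.0018 − [H+]) = 4.7 × 10^-4.
The 5% rule fails; solving [H+]² + Ka·[H+] − Ka·C₀ = 0 exactly:
[H+] = [−0.00047 + √(0.00047² + 3.38e-06)]/2 = 7.14 × 10^-4 M
pH = −log[H+] = −log(7.14 × 10^-4) = 3.15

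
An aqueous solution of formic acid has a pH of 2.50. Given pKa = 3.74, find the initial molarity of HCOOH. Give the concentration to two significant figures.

C₀ = 5.8 × 10^-2 M

[H+] = 10^(-2.50) = 3.16 × 10^-3 M = x
Ka = 10^(−3.74) = 1.82 × 10^-4
Ka = x²/(C₀ − x) ⇒ C₀ = x + x²/Ka
C₀ = 3.16 × 10^-3 + (3.16 × 10^-3)²/(1.82 × 10^-4) = 5.80 × 10^-2 M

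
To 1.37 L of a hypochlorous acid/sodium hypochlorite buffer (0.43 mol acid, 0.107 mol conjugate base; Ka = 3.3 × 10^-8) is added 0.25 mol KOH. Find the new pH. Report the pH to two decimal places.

pH = 7.78

OH- converts HOCl to OCl-: HOCl → 0.18 mol, OCl- → 0.357 mol.
pKa = −log(3.3 × 10^-8) = 7.481
pH = pKa + log([A⁻]/[HA]) = 7.481 + log(0.357/0.18) = 7.481 +0.297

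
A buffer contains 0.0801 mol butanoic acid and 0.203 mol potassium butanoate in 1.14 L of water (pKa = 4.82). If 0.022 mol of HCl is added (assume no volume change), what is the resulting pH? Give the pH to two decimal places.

Added H+ converts CH3(CH2)2COO- to CH3(CH2)2COOH: CH3(CH2)2COOH → 0.102 mol, CH3(CH2)2COO- → 0.181 mol.
Henderson–Hasselbalch with mole ratio 0.181/0.102: pH = 4.82 + (+0.249)

pH = 5.07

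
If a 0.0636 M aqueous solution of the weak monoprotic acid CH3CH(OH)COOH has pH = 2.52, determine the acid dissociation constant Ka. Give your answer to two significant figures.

Ka = 1.5 × 10^-4

[H+] = 10^(-2.52) = 3.02 × 10^-3 M
At equilibrium [HA] = 0.0636 − 3.02 × 10^-3 = 6.06 × 10^-2 M
Ka = [H+][A-]/[HA] = (3.02 × 10^-3)² / 6.06 × 10^-2 = 1.5 × 10^-4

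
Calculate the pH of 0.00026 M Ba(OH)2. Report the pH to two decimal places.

pH = 10.72

Ba(OH)2 is a strong base (each formula unit releases 2 OH-); [OH-] = 0.00052 M.
pOH = -log(0.00052) = 3.28
pH = 14.00 - 3.28 = 10.72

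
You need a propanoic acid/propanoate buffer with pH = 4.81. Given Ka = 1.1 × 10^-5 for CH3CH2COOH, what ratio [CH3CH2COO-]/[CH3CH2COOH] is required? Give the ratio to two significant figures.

pKa = -log(1.1 × 10^-5) = 4.959
pH = pKa + log(r) ⇒ log(r) = 4.81 − 4.959 = -0.149
r = [CH3CH2COO-]/[CH3CH2COOH] = 10^(-0.149) = 0.71

ratio = 0.71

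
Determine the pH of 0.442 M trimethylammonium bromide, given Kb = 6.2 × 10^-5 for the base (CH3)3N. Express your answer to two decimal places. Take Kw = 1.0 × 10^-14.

pH = 5.07

(CH3)3NH+ is the conjugate acid of the weak base (CH3)3N.
Ka = Kw/Kb = 1.0×10^-14 / 6.2 × 10^-5 = 1.61 × 10^-10
From the ICE table, Ka = [H+]²/(0.442 − [H+]) = 1.61 × 10^-10.
Since Ka ≪ C₀, [H+] ≈ √(Ka·C₀) = 8.44 × 10^-6 M.
([H+]/C₀ = 0.0019% < 5%, so the approximation holds.)
pH = −log[H+] = −log(8.44 × 10^-6) = 5.07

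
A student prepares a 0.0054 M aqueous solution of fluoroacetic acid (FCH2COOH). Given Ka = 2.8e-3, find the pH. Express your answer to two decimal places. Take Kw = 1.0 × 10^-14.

pH = 2.56

FCH2COOH ⇌ FCH2COO- + H+
Ka = x²/(0.0054 − x) = 2.8 × 10^-3
The 5% rule fails; solving x² + Ka·x − Ka·C₀ = 0 exactly:
x = (−Ka + √(Ka² + 4·Ka·C₀))/2 = 2.73 × 10^-3 M
pH = −log(2.73 × 10^-3) = 2.56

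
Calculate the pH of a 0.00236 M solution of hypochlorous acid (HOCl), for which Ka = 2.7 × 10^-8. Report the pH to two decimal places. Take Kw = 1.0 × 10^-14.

HOCl ⇌ OCl- + H+
From the ICE table, Ka = [H+]²/(0.00236 − [H+]) = 2.7 × 10^-8.
Assume [H+] ≪ 0.00236: [H+] ≈ √(2.7 × 10^-8 × 0.00236) = 7.98 × 10^-6 M
([H+]/C₀ = 0.34% < 5%, so the approximation holds.)
pH = −log[H+] = −log(7.98 × 10^-6) = 5.10

pH = 5.10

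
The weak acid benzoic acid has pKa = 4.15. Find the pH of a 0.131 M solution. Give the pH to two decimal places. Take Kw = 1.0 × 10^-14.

pH = 2.52

C6H5COOH ⇌ C6H5COO- + H+
Ka = 10^(−4.15) = 7.08 × 10^-5
Ka = [H+]²/(0.131 − [H+]) = 7.08 × 10^-5
Since Ka ≪ C₀, [H+] ≈ √(Ka·C₀) = 3.05 × 10^-3 M.
pH = −log(3.05 × 10^-3) = 2.52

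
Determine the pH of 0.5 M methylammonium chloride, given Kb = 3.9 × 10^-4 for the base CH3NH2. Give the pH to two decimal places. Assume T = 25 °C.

CH3NH3+ is the conjugate acid of the weak base CH3NH2.
Ka = Kw/Kb = 1.0×10^-14 / 3.9 × 10^-4 = 2.56 × 10^-11
From the ICE table, Ka = x²/(0.5 − x) = 2.56 × 10^-11.
Since Ka ≪ C₀, x ≈ √(Ka·C₀) = 3.58 × 10^-6 M.
pH = −log[H+] = −log(3.58 × 10^-6) = 5.45

pH = 5.45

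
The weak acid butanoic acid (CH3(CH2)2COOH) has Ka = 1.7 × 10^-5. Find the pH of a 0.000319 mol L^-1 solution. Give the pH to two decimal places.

pH = 4.18

CH3(CH2)2COOH ⇌ CH3(CH2)2COO- + H+
Ka = [H+]²/(0.000319 − [H+]) = 1.7 × 10^-5
Here C₀/Ka ≈ 18.8, so the small-[H+] approximation fails. Use the quadratic:
[H+] = [−1.7e-05 + √(1.7e-05² + 2.17e-08)]/2 = 6.56 × 10^-5 M
pH = −log[H+] = −log(6.56 × 10^-5) = 4.18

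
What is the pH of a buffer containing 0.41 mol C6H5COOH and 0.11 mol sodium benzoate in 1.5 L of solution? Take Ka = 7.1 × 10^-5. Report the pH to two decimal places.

pH = 3.58

pKa = −log(7.1 × 10^-5) = 4.149
pH = pKa + log([A⁻]/[HA]) = 4.149 + log(0.11/0.41)
pH = 4.149 + (-0.571) = 3.58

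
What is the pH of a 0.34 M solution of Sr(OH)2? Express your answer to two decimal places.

pH = 13.83

Sr(OH)2 is a strong base (each formula unit releases 2 OH-); [OH-] = 0.68 M.
pOH = -log(0.68) = 0.17
pH = 14.00 - 0.17 = 13.83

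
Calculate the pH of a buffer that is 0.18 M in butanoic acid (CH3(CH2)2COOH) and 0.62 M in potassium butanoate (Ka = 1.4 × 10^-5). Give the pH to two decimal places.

pKa = −log(1.4 × 10^-5) = 4.854
Using pH = pKa + log([base]/[acid]) with [base]/[acid] = 0.62/0.18:
pH = 4.854 + (+0.537) = 5.39

pH = 5.39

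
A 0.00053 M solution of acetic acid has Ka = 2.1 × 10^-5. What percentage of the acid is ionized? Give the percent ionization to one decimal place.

CH3COOH ⇌ CH3COO- + H+; let x = [H+] at equilibrium.
Solve x² + 2.1e-05x − 1.11e-08 = 0 → x = 9.55 × 10^-5 M
Fraction ionized = 9.55 × 10^-5 / 0.00053 = 0.1802 → 18.0%

18.0%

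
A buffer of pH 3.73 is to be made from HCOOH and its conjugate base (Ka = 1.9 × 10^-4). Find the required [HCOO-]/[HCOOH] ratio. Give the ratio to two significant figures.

pKa = -log(1.9 × 10^-4) = 3.721
pH = pKa + log(r) ⇒ log(r) = 3.73 − 3.721 = +0.009
r = [HCOO-]/[HCOOH] = 10^(+0.009) = 1.02

ratio = 1.0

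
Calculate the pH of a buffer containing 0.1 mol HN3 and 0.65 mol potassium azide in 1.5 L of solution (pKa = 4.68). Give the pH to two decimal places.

pH = 5.49

Using pH = pKa + log([base]/[acid]) with [base]/[acid] = 0.65/0.1:
pH = 4.68 + (+0.813) = 5.49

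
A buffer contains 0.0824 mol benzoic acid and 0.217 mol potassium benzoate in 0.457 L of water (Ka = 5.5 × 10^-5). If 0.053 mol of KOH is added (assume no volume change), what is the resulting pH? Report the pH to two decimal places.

pH = 5.22

After neutralization: n(C6H5COOH) = 0.0294 mol, n(C6H5COO-) = 0.27 mol.
pKa = −log(5.5 × 10^-5) = 4.260
pH = pKa + log([A⁻]/[HA]) = 4.260 + log(0.27/0.0294) = 4.260 +0.963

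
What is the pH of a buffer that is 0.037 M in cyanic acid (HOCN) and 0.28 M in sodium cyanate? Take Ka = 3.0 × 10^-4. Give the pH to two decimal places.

pKa = −log(3.0 × 10^-4) = 3.523
Henderson–Hasselbalch: pH = pKa + log([OCN-]/[HOCN]) = 3.523 + log(0.28/0.037)
pH = 3.523 + (+0.879) = 4.40

pH = 4.40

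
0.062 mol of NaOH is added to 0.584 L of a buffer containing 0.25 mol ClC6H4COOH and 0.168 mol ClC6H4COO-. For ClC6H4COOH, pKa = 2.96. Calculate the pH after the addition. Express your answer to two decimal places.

pH = 3.05

After neutralization: n(ClC6H4COOH) = 0.188 mol, n(ClC6H4COO-) = 0.23 mol.
Henderson–Hasselbalch with mole ratio 0.23/0.188: pH = 2.96 + (+0.088)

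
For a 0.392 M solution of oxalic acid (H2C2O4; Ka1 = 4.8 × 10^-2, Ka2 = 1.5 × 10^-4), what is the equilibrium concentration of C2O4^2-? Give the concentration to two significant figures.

First ionization gives [H+] ≈ [HC2O4-] = 1.15 × 10^-1 M.
Second step: Ka2 = [H+][C2O4^2-]/[HC2O4-] ≈ [C2O4^2-] (since [H+] ≈ [HC2O4-]).
So [C2O4^2-] ≈ Ka2.

1.5 × 10^-4 M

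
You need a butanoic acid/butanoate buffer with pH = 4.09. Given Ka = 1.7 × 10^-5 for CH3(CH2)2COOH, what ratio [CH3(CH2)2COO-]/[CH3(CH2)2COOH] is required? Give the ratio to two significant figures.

ratio = 0.21

pKa = -log(1.7 × 10^-5) = 4.770
pH = pKa + log(r) ⇒ log(r) = 4.09 − 4.770 = -0.680
r = [CH3(CH2)2COO-]/[CH3(CH2)2COOH] = 10^(-0.680) = 0.209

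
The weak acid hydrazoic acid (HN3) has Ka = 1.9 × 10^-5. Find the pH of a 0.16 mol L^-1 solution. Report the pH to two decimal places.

HN3 ⇌ N3- + H+
Let x = [H+] at equilibrium. Ka = x²/(0.16 − x).
Since Ka ≪ C₀, x ≈ √(Ka·C₀) = 1.74 × 10^-3 M.
Check: 1.1% ionized — well under 5%, approximation valid.
pH = −log(1.74 × 10^-3) = 2.76

pH = 2.76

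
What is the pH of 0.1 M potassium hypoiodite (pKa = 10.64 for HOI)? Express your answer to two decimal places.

pH = 11.81

OI- is the conjugate base of the weak acid HOI.
Ka = 10^(−10.64) = 2.29 × 10^-11
Kb = Kw/Ka = 1.0×10^-14 / 2.29 × 10^-11 = 4.37 × 10^-4
From the ICE table, Kb = [OH-]²/(0.1 − [OH-]) = 4.37 × 10^-4.
Here C₀/Kb ≈ 229, so the small-[OH-] approximation fails. Use the quadratic:
[OH-] = [−0.000437 + √(0.000437² + 0.000175)]/2 = 6.40 × 10^-3 M
pOH = 2.19, so pH = 14.00 − pOH = 11.81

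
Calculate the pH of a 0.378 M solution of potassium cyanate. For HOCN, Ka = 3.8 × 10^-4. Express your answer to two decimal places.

OCN- is the conjugate base of the weak acid HOCN.
Kb = Kw/Ka = 1.0×10^-14 / 3.8 × 10^-4 = 2.63 × 10^-11
From the ICE table, Kb = [OH-]²/(0.378 − [OH-]) = 2.63 × 10^-11.
Since Kb ≪ C₀, [OH-] ≈ √(Kb·C₀) = 3.15 × 10^-6 M.
Check: 0.00083% ionized — well under 5%, approximation valid.
pOH = −log(3.15 × 10^-6) = 5.50; pH = 14.00 − 5.50 = 8.50

pH = 8.50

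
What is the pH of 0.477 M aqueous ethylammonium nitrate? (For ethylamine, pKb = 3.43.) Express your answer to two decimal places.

C2H5NH3+ is the conjugate acid of the weak base C2H5NH2.
Kb = 10^(−3.43) = 3.72 × 10^-4
Ka = Kw/Kb = 1.0×10^-14 / 3.72 × 10^-4 = 2.69 × 10^-11
Ka = x²/(0.477 − x) = 2.69 × 10^-11
Assume x ≪ 0.477: x ≈ √(2.69 × 10^-11 × 0.477) = 3.58 × 10^-6 M
pH = −log[H+] = −log(3.58 × 10^-6) = 5.45

pH = 5.45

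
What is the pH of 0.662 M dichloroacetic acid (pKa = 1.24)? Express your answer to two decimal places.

Cl2CHCOOH ⇌ Cl2CHCOO- + H+
Ka = 10^(−1.24) = 5.75 × 10^-2
Ka = [H+]²/(0.662 − [H+]) = 5.75 × 10^-2
Here C₀/Ka ≈ 11.5, so the small-[H+] approximation fails. Use the quadratic:
[H+] = (−Ka + √(Ka² + 4·Ka·C₀))/2 = 1.68 × 10^-1 M
pH = −log[H+] = −log(1.68 × 10^-1) = 0.77

pH = 0.77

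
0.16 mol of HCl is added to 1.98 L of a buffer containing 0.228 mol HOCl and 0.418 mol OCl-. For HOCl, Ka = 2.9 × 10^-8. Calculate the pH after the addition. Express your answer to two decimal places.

pH = 7.36

Added H+ converts OCl- to HOCl: HOCl → 0.388 mol, OCl- → 0.258 mol.
pKa = −log(2.9 × 10^-8) = 7.538
pH = pKa + log([A⁻]/[HA]) = 7.538 + log(0.258/0.388) = 7.538 -0.177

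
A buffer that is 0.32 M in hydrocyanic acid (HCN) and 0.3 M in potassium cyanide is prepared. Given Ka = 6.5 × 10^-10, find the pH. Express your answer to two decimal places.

pKa = −log(6.5 × 10^-10) = 9.187
Henderson–Hasselbalch: pH = pKa + log([CN-]/[HCN]) = 9.187 + log(0.3/0.32)
pH = 9.187 + (-0.028) = 9.16

pH = 9.16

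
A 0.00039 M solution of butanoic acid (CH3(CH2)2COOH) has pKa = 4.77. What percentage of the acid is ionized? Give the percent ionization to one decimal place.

18.8%

CH3(CH2)2COOH ⇌ CH3(CH2)2COO- + H+; let x = [H+] at equilibrium.
Ka = 10^(−4.77) = 1.70 × 10^-5
Ka = x²/(C₀ − x); solving the quadratic gives x = 7.34 × 10^-5 M.
% ionization = x/C₀ × 100% = 7.34 × 10^-5/0.00039 × 100% = 18.8%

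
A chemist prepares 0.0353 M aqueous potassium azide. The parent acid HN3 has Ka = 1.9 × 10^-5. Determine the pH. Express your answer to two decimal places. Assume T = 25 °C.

pH = 8.63

N3- is the conjugate base of the weak acid HN3.
Kb = Kw/Ka = 1.0×10^-14 / 1.9 × 10^-5 = 5.26 × 10^-10
Kb = [OH-]²/(0.0353 − [OH-]) = 5.26 × 10^-10
Neglecting [OH-] in the denominator: [OH-] = √(5.26 × 10^-10 × 0.0353) = 4.31 × 10^-6 M
([OH-]/C₀ = 0.012% < 5%, so the approximation holds.)
pOH = 5.37, so pH = 14.00 − pOH = 8.63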